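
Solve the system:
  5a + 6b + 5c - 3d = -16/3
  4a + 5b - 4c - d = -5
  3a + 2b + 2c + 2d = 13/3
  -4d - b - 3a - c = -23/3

a = -7/3, b = 2, c = 2/3, d = 3

Row-reduce the augmented matrix:
R1 ← R1 / (5).
R2 ← R2 − 4·R1.
R3 ← R3 − 3·R1.
R4 ← R4 + 3·R1.
R2 ← R2 / (1/5).
R1 ← R1 − 6/5·R2.
R3 ← R3 + 8/5·R2.
R4 ← R4 − 13/5·R2.
R3 ← R3 / (-65).
R1 ← R1 − 49·R3.
R2 ← R2 + 40·R3.
R4 ← R4 − 106·R3.
R4 ← R4 / (6/13).
R1 ← R1 − 30/13·R4.
R2 ← R2 + 29/13·R4.
R3 ← R3 + 3/13·R4.
Reading off the reduced rows gives a = -7/3, b = 2, c = 2/3, d = 3.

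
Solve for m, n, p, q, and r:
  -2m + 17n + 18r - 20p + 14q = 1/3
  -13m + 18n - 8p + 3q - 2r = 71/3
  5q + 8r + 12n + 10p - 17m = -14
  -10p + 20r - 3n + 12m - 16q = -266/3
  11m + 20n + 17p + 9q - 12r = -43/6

Row-reduce the augmented matrix:
R1 ← R1 / (-2).
R2 ← R2 + 13·R1.
R3 ← R3 + 17·R1.
R4 ← R4 − 12·R1.
R5 ← R5 − 11·R1.
R2 ← R2 / (-185/2).
R1 ← R1 + 17/2·R2.
R3 ← R3 + 265/2·R2.
R4 ← R4 − 99·R2.
R5 ← R5 − 227/2·R2.
R3 ← R3 / (194/37).
R1 ← R1 + 224/185·R3.
R2 ← R2 + 244/185·R3.
R4 ← R4 − 106/185·R3.
R5 ← R5 − 10489/185·R3.
R4 ← R4 / (-13338/485).
R1 ← R1 − 1877/485·R4.
R2 ← R2 − 1932/485·R4.
R3 ← R3 − 223/97·R4.
R5 ← R5 + 73877/485·R4.
R5 ← R5 / (-165413/513).
R1 ← R1 − 3854/513·R5.
R2 ← R2 − 1262/171·R5.
R3 ← R3 − 2399/513·R5.
R4 ← R4 − 40/513·R5.
Reading off the reduced rows gives m = -4/3, n = -1, p = -3/2, q = 7/3, r = -8/3.

m = -4/3, n = -1, p = -3/2, q = 7/3, r = -8/3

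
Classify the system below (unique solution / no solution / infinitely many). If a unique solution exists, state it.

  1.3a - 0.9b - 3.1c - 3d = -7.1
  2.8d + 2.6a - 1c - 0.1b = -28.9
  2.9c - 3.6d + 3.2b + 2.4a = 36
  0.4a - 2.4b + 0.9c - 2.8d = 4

a = -4, b = 5, c = 4, d = -5

Row-reduce the augmented matrix:
R1 ← R1 / (13/10).
R2 ← R2 − 13/5·R1.
R3 ← R3 − 12/5·R1.
R4 ← R4 − 2/5·R1.
R2 ← R2 / (17/10).
R1 ← R1 + 9/13·R2.
R3 ← R3 − 316/65·R2.
R4 ← R4 + 138/65·R2.
R3 ← R3 / (-13807/2210).
R1 ← R1 + 59/221·R3.
R2 ← R2 − 52/17·R3.
R4 ← R4 − 18449/2210·R3.
R4 ← R4 / (-1513464/69035).
R1 ← R1 − 31322/13807·R4.
R2 ← R2 + 85544/13807·R4.
R3 ← R3 − 51332/13807·R4.
Reading off the reduced rows gives a = -4, b = 5, c = 4, d = -5.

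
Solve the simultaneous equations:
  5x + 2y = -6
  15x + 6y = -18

Row-reduce:
R1 ← R1 / (5).
R2 ← R2 − 15·R1.
Rank is 1 with 2 unknowns, leaving y free.

infinitely many solutions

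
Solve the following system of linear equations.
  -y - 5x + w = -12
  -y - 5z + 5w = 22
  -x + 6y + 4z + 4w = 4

Row-reduce:
R1 ← R1 / (-5).
R3 ← R3 + 1·R1.
R2 ← R2 / (-1).
R1 ← R1 − 1/5·R2.
R3 ← R3 − 31/5·R2.
R3 ← R3 / (-27).
R1 ← R1 + 1·R3.
R2 ← R2 − 5·R3.
Rank is 3 with 4 unknowns, leaving w free.

infinitely many solutions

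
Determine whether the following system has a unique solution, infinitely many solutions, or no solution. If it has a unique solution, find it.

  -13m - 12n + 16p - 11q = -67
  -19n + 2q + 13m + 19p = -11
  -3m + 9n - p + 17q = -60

Row-reduce:
R1 ← R1 / (-13).
R2 ← R2 − 13·R1.
R3 ← R3 + 3·R1.
R2 ← R2 / (-31).
R1 ← R1 − 12/13·R2.
R3 ← R3 − 153/13·R2.
R3 ← R3 / (3464/403).
R1 ← R1 + 76/403·R3.
R2 ← R2 + 35/31·R3.
Rank is 3 with 4 unknowns, leaving q free.

infinitely many solutions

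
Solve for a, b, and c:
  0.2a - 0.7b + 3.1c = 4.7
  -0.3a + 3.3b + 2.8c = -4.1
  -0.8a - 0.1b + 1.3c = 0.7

a = 1, b = -2, c = 1

Row-reduce the augmented matrix:
R1 ← R1 / (1/5).
R2 ← R2 + 3/10·R1.
R3 ← R3 + 4/5·R1.
R2 ← R2 / (9/4).
R1 ← R1 + 7/2·R2.
R3 ← R3 + 29/10·R2.
R3 ← R3 / (5243/225).
R1 ← R1 − 1219/45·R3.
R2 ← R2 − 149/45·R3.
Reading off the reduced rows gives a = 1, b = -2, c = 1.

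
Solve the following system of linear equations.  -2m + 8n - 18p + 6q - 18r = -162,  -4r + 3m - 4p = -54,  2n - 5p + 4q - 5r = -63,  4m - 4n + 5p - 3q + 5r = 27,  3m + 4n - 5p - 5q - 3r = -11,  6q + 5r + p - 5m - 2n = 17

Row-reduce the augmented matrix:
R1 ← R1 / (-2).
R2 ← R2 − 3·R1.
R4 ← R4 − 4·R1.
R5 ← R5 − 3·R1.
R6 ← R6 + 5·R1.
R2 ← R2 / (12).
R1 ← R1 + 4·R2.
R3 ← R3 − 2·R2.
R4 ← R4 − 12·R2.
R5 ← R5 − 16·R2.
R6 ← R6 + 22·R2.
R3 ← R3 / (1/6).
R1 ← R1 + 4/3·R3.
R2 ← R2 + 31/12·R3.
R5 ← R5 − 28/3·R3.
R6 ← R6 + 65/6·R3.
Swap R4 and R5.
R4 ← R4 / (-148).
R1 ← R1 − 20·R4.
R2 ← R2 − 79/2·R4.
R3 ← R3 − 15·R4.
R6 ← R6 − 170·R4.
Swap R5 and R6.
R5 ← R5 / (233/37).
R1 ← R1 − 10/37·R5.
R2 ← R2 − 79/148·R5.
R3 ← R3 − 89/74·R5.
R4 ← R4 + 1/74·R5.
R6 reduces to 0 = 0, so the extra equation is consistent.
Reading off the reduced rows gives m = -6, n = 3, p = 4, q = -6, r = 5.

m = -6, n = 3, p = 4, q = -6, r = 5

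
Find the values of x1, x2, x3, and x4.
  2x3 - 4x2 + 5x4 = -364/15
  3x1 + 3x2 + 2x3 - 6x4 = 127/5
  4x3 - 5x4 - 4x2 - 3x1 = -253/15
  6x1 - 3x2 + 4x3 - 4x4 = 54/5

x1 = 3, x2 = 8/3, x3 = -9/5, x4 = -2

Row-reduce the augmented matrix:
Swap R1 and R2.
R1 ← R1 / (3).
R3 ← R3 + 3·R1.
R4 ← R4 − 6·R1.
R2 ← R2 / (-4).
R1 ← R1 − 1·R2.
R3 ← R3 + 1·R2.
R4 ← R4 + 9·R2.
R3 ← R3 / (11/2).
R1 ← R1 − 7/6·R3.
R2 ← R2 + 1/2·R3.
R4 ← R4 + 9/2·R3.
R4 ← R4 / (-146/11).
R1 ← R1 − 61/33·R4.
R2 ← R2 + 26/11·R4.
R3 ← R3 + 49/22·R4.
Reading off the reduced rows gives x1 = 3, x2 = 8/3, x3 = -9/5, x4 = -2.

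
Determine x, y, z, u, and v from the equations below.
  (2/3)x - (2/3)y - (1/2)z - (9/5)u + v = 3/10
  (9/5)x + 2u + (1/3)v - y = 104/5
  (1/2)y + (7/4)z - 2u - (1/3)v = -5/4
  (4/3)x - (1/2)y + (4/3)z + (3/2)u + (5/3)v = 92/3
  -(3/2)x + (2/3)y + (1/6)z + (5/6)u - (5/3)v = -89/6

Row-reduce the augmented matrix:
R1 ← R1 / (2/3).
R2 ← R2 − 9/5·R1.
R4 ← R4 − 4/3·R1.
R5 ← R5 + 3/2·R1.
R2 ← R2 / (4/5).
R1 ← R1 + 1·R2.
R3 ← R3 − 1/2·R2.
R4 ← R4 − 5/6·R2.
R5 ← R5 + 5/6·R2.
R3 ← R3 / (29/32).
R1 ← R1 − 15/16·R3.
R2 ← R2 − 27/16·R3.
R4 ← R4 − 89/96·R3.
R5 ← R5 − 43/96·R3.
R4 ← R4 / (636/145).
R1 ← R1 − 359/29·R4.
R2 ← R2 − 2941/145·R4.
R3 ← R3 + 1006/145·R4.
R5 ← R5 − 3061/435·R4.
R5 ← R5 / (-45655/11448).
R1 ← R1 + 20425/3816·R5.
R2 ← R2 + 36367/3816·R5.
R3 ← R3 − 5309/1908·R5.
R4 ← R4 − 835/3816·R5.
Reading off the reduced rows gives x = 6, y = 0, z = 5, u = 4, v = 6.

x = 6, y = 0, z = 5, u = 4, v = 6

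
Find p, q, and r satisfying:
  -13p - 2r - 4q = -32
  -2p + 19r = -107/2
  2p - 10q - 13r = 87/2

p = 3, q = -1/2, r = -5/2

Row-reduce the augmented matrix:
R1 ← R1 / (-13).
R2 ← R2 + 2·R1.
R3 ← R3 − 2·R1.
R2 ← R2 / (8/13).
R1 ← R1 − 4/13·R2.
R3 ← R3 + 138/13·R2.
R3 ← R3 / (1279/4).
R1 ← R1 + 19/2·R3.
R2 ← R2 − 251/8·R3.
Reading off the reduced rows gives p = 3, q = -1/2, r = -5/2.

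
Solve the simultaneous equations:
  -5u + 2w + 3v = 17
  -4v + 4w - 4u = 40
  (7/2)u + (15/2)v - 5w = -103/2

infinitely many solutions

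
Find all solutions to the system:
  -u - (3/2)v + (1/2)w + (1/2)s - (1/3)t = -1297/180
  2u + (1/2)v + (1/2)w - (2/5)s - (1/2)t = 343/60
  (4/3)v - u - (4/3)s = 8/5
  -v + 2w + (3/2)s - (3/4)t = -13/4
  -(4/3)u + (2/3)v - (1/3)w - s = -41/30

u = 12/5, v = 3, w = 1/2, s = 0, t = 5/3

Row-reduce the augmented matrix:
R1 ← R1 / (-1).
R2 ← R2 − 2·R1.
R3 ← R3 + 1·R1.
R5 ← R5 + 4/3·R1.
R2 ← R2 / (-5/2).
R1 ← R1 − 3/2·R2.
R3 ← R3 − 17/6·R2.
R4 ← R4 + 1·R2.
R5 ← R5 − 8/3·R2.
R3 ← R3 / (6/5).
R1 ← R1 − 2/5·R3.
R2 ← R2 + 3/5·R3.
R4 ← R4 − 7/5·R3.
R5 ← R5 − 3/5·R3.
R4 ← R4 / (469/180).
R1 ← R1 − 11/45·R4.
R2 ← R2 + 49/60·R4.
R3 ← R3 + 173/180·R4.
R5 ← R5 + 9/20·R4.
R5 ← R5 / (-2621/16884).
R1 ← R1 + 167/1407·R5.
R2 ← R2 − 197/804·R5.
R3 ← R3 + 2831/5628·R5.
R4 ← R4 − 470/1407·R5.
Reading off the reduced rows gives u = 12/5, v = 3, w = 1/2, s = 0, t = 5/3.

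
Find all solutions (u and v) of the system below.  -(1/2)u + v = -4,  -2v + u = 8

infinitely many solutions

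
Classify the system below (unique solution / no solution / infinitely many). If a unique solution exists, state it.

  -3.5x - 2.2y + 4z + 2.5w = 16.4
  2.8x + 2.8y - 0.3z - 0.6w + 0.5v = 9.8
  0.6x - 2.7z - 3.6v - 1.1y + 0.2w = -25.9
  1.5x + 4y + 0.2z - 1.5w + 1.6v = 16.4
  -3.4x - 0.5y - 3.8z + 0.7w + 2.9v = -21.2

x = 1, y = 3, z = 6, w = 1, v = 2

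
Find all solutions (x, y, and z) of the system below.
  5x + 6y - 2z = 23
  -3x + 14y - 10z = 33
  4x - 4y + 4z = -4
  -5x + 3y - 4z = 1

no solution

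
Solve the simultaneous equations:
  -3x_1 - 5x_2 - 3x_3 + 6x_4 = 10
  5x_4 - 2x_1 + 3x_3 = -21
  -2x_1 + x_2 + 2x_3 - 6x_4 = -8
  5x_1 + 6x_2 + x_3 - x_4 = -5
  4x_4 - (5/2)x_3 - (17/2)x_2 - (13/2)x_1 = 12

Row-reduce:
R1 ← R1 / (-3).
R2 ← R2 + 2·R1.
R3 ← R3 + 2·R1.
R4 ← R4 − 5·R1.
R5 ← R5 + 13/2·R1.
R2 ← R2 / (10/3).
R1 ← R1 − 5/3·R2.
R3 ← R3 − 13/3·R2.
R4 ← R4 + 7/3·R2.
R5 ← R5 − 7/3·R2.
R3 ← R3 / (-5/2).
R1 ← R1 + 3/2·R3.
R2 ← R2 − 3/2·R3.
R4 ← R4 + 1/2·R3.
R5 ← R5 − 1/2·R3.
R4 ← R4 / (299/25).
R1 ← R1 − 107/25·R4.
R2 ← R2 + 162/25·R4.
R3 ← R3 − 113/25·R4.
R5 ← R5 + 299/25·R4.
Row 5 reduces to 0 = 2, a contradiction. The system is inconsistent.

no solution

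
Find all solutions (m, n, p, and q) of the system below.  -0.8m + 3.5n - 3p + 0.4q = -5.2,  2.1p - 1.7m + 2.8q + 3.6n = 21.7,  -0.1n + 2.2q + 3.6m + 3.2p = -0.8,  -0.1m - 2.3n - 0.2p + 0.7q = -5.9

m = -4, n = 2, p = 5, q = -1

Row-reduce the augmented matrix:
R1 ← R1 / (-4/5).
R2 ← R2 + 17/10·R1.
R3 ← R3 − 18/5·R1.
R4 ← R4 + 1/10·R1.
R2 ← R2 / (-307/80).
R1 ← R1 + 35/8·R2.
R3 ← R3 − 313/20·R2.
R4 ← R4 + 219/80·R2.
R3 ← R3 / (37243/1535).
R1 ← R1 + 1815/307·R3.
R2 ← R2 + 678/307·R3.
R4 ← R4 + 18023/3070·R3.
R4 ← R4 / (400554/186215).
R1 ← R1 − 7051/37243·R4.
R2 ← R2 − 21594/37243·R4.
R3 ← R3 − 18347/37243·R4.
Reading off the reduced rows gives m = -4, n = 2, p = 5, q = -1.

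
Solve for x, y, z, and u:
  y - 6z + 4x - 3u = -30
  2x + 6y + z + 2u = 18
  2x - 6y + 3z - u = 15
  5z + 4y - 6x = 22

x = 2, y = 1, z = 6, u = 1

Row-reduce the augmented matrix:
R1 ← R1 / (4).
R2 ← R2 − 2·R1.
R3 ← R3 − 2·R1.
R4 ← R4 + 6·R1.
R2 ← R2 / (11/2).
R1 ← R1 − 1/4·R2.
R3 ← R3 + 13/2·R2.
R4 ← R4 − 11/2·R2.
R3 ← R3 / (118/11).
R1 ← R1 + 37/22·R3.
R2 ← R2 − 8/11·R3.
R4 ← R4 + 8·R3.
R4 ← R4 / (-268/59).
R1 ← R1 + 43/236·R4.
R2 ← R2 − 19/59·R4.
R3 ← R3 − 51/118·R4.
Reading off the reduced rows gives x = 2, y = 1, z = 6, u = 1.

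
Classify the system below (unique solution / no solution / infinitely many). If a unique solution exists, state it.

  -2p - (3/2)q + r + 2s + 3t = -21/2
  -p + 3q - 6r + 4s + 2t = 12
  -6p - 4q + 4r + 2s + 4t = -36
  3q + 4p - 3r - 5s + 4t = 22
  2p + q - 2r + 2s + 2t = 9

Row-reduce:
R1 ← R1 / (-2).
R2 ← R2 + 1·R1.
R3 ← R3 + 6·R1.
R4 ← R4 − 4·R1.
R5 ← R5 − 2·R1.
R2 ← R2 / (15/4).
R1 ← R1 − 3/4·R2.
R3 ← R3 − 1/2·R2.
R5 ← R5 + 1/2·R2.
R3 ← R3 / (28/15).
R1 ← R1 − 4/5·R3.
R2 ← R2 + 26/15·R3.
R4 ← R4 + 1·R3.
R5 ← R5 + 28/15·R3.
R4 ← R4 / (-47/14).
R1 ← R1 − 2/7·R4.
R2 ← R2 + 23/7·R4.
R3 ← R3 + 33/14·R4.
Row 5 reduces to 0 = -6, a contradiction. The system is inconsistent.

no solution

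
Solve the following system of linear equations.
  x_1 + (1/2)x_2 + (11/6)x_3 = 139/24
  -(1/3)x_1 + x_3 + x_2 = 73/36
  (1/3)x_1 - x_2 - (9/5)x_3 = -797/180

Row-reduce the augmented matrix:
R2 ← R2 + 1/3·R1.
R3 ← R3 − 1/3·R1.
R2 ← R2 / (7/6).
R1 ← R1 − 1/2·R2.
R3 ← R3 + 7/6·R2.
R3 ← R3 / (-4/5).
R1 ← R1 − 8/7·R3.
R2 ← R2 − 29/21·R3.
Reading off the reduced rows gives x_1 = 2/3, x_2 = -3/4, x_3 = 3.

x_1 = 2/3, x_2 = -3/4, x_3 = 3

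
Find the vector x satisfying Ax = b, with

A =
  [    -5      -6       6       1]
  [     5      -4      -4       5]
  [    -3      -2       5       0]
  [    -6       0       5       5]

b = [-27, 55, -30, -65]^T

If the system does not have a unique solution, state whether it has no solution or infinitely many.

x_1 = 5, x_2 = -5, x_3 = -5, x_4 = -2

Row-reduce the augmented matrix:
R1 ← R1 / (-5).
R2 ← R2 − 5·R1.
R3 ← R3 + 3·R1.
R4 ← R4 + 6·R1.
R2 ← R2 / (-10).
R1 ← R1 − 6/5·R2.
R3 ← R3 − 8/5·R2.
R4 ← R4 − 36/5·R2.
R3 ← R3 / (43/25).
R1 ← R1 + 24/25·R3.
R2 ← R2 + 1/5·R3.
R4 ← R4 + 19/25·R3.
R4 ← R4 / (356/43).
R1 ← R1 − 31/43·R4.
R2 ← R2 + 24/43·R4.
R3 ← R3 − 9/43·R4.
Reading off the reduced rows gives x_1 = 5, x_2 = -5, x_3 = -5, x_4 = -2.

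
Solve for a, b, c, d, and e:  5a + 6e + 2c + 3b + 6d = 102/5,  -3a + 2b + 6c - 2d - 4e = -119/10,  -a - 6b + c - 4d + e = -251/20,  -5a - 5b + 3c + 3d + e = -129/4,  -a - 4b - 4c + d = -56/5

a = 5/2, b = 14/5, c = -1, d = -3/2, e = 7/4

Row-reduce the augmented matrix:
R1 ← R1 / (5).
R2 ← R2 + 3·R1.
R3 ← R3 + 1·R1.
R4 ← R4 + 5·R1.
R5 ← R5 + 1·R1.
R2 ← R2 / (19/5).
R1 ← R1 − 3/5·R2.
R3 ← R3 + 27/5·R2.
R4 ← R4 + 2·R2.
R5 ← R5 + 17/5·R2.
R3 ← R3 / (221/19).
R1 ← R1 + 14/19·R3.
R2 ← R2 − 36/19·R3.
R4 ← R4 − 167/19·R3.
R5 ← R5 − 54/19·R3.
R4 ← R4 / (2263/221).
R1 ← R1 − 202/221·R4.
R2 ← R2 − 112/221·R4.
R3 ← R3 + 10/221·R4.
R5 ← R5 − 831/221·R4.
R5 ← R5 / (-3614/2263).
R1 ← R1 − 1970/2263·R5.
R2 ← R2 + 1462/2263·R5.
R3 ← R3 − 373/2263·R5.
R4 ← R4 − 1228/2263·R5.
Reading off the reduced rows gives a = 5/2, b = 14/5, c = -1, d = -3/2, e = 7/4.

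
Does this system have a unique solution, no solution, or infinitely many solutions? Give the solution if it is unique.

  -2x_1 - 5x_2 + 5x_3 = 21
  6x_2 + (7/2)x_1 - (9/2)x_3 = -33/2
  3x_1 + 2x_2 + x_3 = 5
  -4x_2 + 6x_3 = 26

no solution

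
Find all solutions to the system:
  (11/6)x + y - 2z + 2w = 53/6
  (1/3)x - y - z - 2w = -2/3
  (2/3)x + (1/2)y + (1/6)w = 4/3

infinitely many solutions

Row-reduce:
R1 ← R1 / (11/6).
R2 ← R2 − 1/3·R1.
R3 ← R3 − 2/3·R1.
R2 ← R2 / (-13/11).
R1 ← R1 − 6/11·R2.
R3 ← R3 − 3/22·R2.
R3 ← R3 / (17/26).
R1 ← R1 + 18/13·R3.
R2 ← R2 − 7/13·R3.
Rank is 3 with 4 unknowns, leaving w free.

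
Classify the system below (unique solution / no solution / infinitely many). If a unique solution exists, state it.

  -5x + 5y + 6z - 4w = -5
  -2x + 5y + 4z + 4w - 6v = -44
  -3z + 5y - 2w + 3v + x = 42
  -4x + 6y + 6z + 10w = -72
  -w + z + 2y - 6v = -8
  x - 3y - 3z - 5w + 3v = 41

x = 1, y = 2, z = -5, w = -5, v = 2

Row-reduce the augmented matrix:
R1 ← R1 / (-5).
R2 ← R2 + 2·R1.
R3 ← R3 − 1·R1.
R4 ← R4 + 4·R1.
R6 ← R6 − 1·R1.
R2 ← R2 / (3).
R1 ← R1 + 1·R2.
R3 ← R3 − 6·R2.
R4 ← R4 − 2·R2.
R5 ← R5 − 2·R2.
R6 ← R6 + 2·R2.
R3 ← R3 / (-5).
R1 ← R1 + 2/3·R3.
R2 ← R2 − 8/15·R3.
R4 ← R4 − 2/15·R3.
R5 ← R5 + 1/15·R3.
R6 ← R6 + 11/15·R3.
R4 ← R4 / (682/75).
R1 ← R1 − 68/15·R4.
R2 ← R2 − 28/75·R4.
R3 ← R3 − 14/5·R4.
R5 ← R5 + 341/75·R4.
R6 ← R6 + 1/75·R4.
Swap R5 and R6.
R5 ← R5 / (-99/31).
R1 ← R1 + 192/31·R5.
R2 ← R2 + 18/31·R5.
R3 ← R3 + 135/31·R5.
R4 ← R4 − 15/31·R5.
R6 reduces to 0 = 0, so the extra equation is consistent.
Reading off the reduced rows gives x = 1, y = 2, z = -5, w = -5, v = 2.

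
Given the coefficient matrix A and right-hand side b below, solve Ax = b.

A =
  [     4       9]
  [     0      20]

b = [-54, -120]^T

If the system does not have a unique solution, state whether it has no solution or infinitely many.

Row-reduce the augmented matrix:
R1 ← R1 / (4).
R2 ← R2 / (20).
R1 ← R1 − 9/4·R2.
Reading off the reduced rows gives x_1 = 0, x_2 = -6.

x_1 = 0, x_2 = -6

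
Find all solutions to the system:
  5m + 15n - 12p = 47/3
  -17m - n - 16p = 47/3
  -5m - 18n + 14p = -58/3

m = -2/3, n = 1, p = -1/3

Row-reduce the augmented matrix:
R1 ← R1 / (5).
R2 ← R2 + 17·R1.
R3 ← R3 + 5·R1.
R2 ← R2 / (50).
R1 ← R1 − 3·R2.
R3 ← R3 + 3·R2.
R3 ← R3 / (-176/125).
R1 ← R1 − 126/125·R3.
R2 ← R2 + 142/125·R3.
Reading off the reduced rows gives m = -2/3, n = 1, p = -1/3.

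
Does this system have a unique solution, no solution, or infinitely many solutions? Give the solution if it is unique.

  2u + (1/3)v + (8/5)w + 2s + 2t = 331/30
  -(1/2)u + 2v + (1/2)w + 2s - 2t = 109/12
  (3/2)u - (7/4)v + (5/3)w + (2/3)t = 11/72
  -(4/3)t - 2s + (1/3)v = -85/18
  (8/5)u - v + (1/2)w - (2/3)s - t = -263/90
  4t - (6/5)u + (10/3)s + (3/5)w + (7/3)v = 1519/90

u = 1/2, v = 5/2, w = 2, s = 7/3, t = 2/3

Row-reduce the augmented matrix:
R1 ← R1 / (2).
R2 ← R2 + 1/2·R1.
R3 ← R3 − 3/2·R1.
R5 ← R5 − 8/5·R1.
R6 ← R6 + 6/5·R1.
R2 ← R2 / (25/12).
R1 ← R1 − 1/6·R2.
R3 ← R3 + 2·R2.
R4 ← R4 − 1/3·R2.
R5 ← R5 + 19/15·R2.
R6 ← R6 − 38/15·R2.
R3 ← R3 / (499/375).
R1 ← R1 − 91/125·R3.
R2 ← R2 − 54/125·R3.
R4 ← R4 + 18/125·R3.
R5 ← R5 + 291/1250·R3.
R6 ← R6 − 291/625·R3.
R4 ← R4 / (-1149/499).
R1 ← R1 − 307/998·R4.
R2 ← R2 − 453/499·R4.
R3 ← R3 − 675/998·R4.
R5 ← R5 + 17641/29940·R4.
R6 ← R6 − 17641/14970·R4.
R5 ← R5 / (-368863/103410).
R1 ← R1 − 7531/3447·R5.
R2 ← R2 + 586/1149·R5.
R3 ← R3 + 805/383·R5.
R4 ← R4 − 2005/3447·R5.
R6 ← R6 − 368863/51705·R5.
R6 reduces to 0 = 0, so the extra equation is consistent.
Reading off the reduced rows gives u = 1/2, v = 5/2, w = 2, s = 7/3, t = 2/3.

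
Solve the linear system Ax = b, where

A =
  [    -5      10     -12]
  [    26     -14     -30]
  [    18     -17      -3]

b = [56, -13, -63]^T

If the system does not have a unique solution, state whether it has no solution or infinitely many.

no solution

Row-reduce:
R1 ← R1 / (-5).
R2 ← R2 − 26·R1.
R3 ← R3 − 18·R1.
R2 ← R2 / (38).
R1 ← R1 + 2·R2.
R3 ← R3 − 19·R2.
Row 3 reduces to 0 = -1/2, a contradiction. The system is inconsistent.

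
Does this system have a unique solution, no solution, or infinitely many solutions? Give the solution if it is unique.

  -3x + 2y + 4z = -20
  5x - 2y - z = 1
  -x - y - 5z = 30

Row-reduce the augmented matrix:
R1 ← R1 / (-3).
R2 ← R2 − 5·R1.
R3 ← R3 + 1·R1.
R2 ← R2 / (4/3).
R1 ← R1 + 2/3·R2.
R3 ← R3 + 5/3·R2.
R3 ← R3 / (3/4).
R1 ← R1 − 3/2·R3.
R2 ← R2 − 17/4·R3.
Reading off the reduced rows gives x = -2, y = -3, z = -5.

x = -2, y = -3, z = -5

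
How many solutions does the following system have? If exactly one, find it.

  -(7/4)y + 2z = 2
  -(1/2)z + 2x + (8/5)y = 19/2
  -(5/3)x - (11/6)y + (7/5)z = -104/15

x = 5, y = 0, z = 1

Row-reduce the augmented matrix:
Swap R1 and R2.
R1 ← R1 / (2).
R3 ← R3 + 5/3·R1.
R2 ← R2 / (-7/4).
R1 ← R1 − 4/5·R2.
R3 ← R3 + 1/2·R2.
R3 ← R3 / (173/420).
R1 ← R1 − 93/140·R3.
R2 ← R2 + 8/7·R3.
Reading off the reduced rows gives x = 5, y = 0, z = 1.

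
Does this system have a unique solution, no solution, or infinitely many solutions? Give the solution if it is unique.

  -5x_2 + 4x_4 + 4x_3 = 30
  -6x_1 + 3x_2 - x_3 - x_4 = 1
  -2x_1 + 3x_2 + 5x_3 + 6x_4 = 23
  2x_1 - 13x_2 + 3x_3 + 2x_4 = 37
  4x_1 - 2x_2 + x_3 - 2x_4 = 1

x_1 = -2, x_2 = -2, x_3 = 5, x_4 = 0

Row-reduce the augmented matrix:
Swap R1 and R2.
R1 ← R1 / (-6).
R3 ← R3 + 2·R1.
R4 ← R4 − 2·R1.
R5 ← R5 − 4·R1.
R2 ← R2 / (-5).
R1 ← R1 + 1/2·R2.
R3 ← R3 − 2·R2.
R4 ← R4 + 12·R2.
R3 ← R3 / (104/15).
R1 ← R1 + 7/30·R3.
R2 ← R2 + 4/5·R3.
R4 ← R4 + 104/15·R3.
R5 ← R5 − 1/3·R3.
Swap R4 and R5.
R4 ← R4 / (-317/104).
R1 ← R1 − 7/208·R4.
R2 ← R2 − 3/26·R4.
R3 ← R3 − 119/104·R4.
R5 reduces to 0 = 0, so the extra equation is consistent.
Reading off the reduced rows gives x_1 = -2, x_2 = -2, x_3 = 5, x_4 = 0.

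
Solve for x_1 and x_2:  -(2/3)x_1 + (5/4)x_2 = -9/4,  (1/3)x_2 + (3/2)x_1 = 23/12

x_1 = 3/2, x_2 = -1

Row-reduce the augmented matrix:
R1 ← R1 / (-2/3).
R2 ← R2 − 3/2·R1.
R2 ← R2 / (151/48).
R1 ← R1 + 15/8·R2.
Reading off the reduced rows gives x_1 = 3/2, x_2 = -1.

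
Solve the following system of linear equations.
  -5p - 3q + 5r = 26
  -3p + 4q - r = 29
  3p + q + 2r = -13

Row-reduce the augmented matrix:
R1 ← R1 / (-5).
R2 ← R2 + 3·R1.
R3 ← R3 − 3·R1.
R2 ← R2 / (29/5).
R1 ← R1 − 3/5·R2.
R3 ← R3 + 4/5·R2.
R3 ← R3 / (129/29).
R1 ← R1 + 17/29·R3.
R2 ← R2 + 20/29·R3.
Reading off the reduced rows gives p = -6, q = 3, r = 1.

p = -6, q = 3, r = 1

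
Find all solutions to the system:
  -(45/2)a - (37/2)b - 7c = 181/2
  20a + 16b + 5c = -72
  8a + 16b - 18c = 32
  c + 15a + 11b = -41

no solution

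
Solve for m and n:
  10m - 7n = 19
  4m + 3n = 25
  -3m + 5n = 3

m = 4, n = 3

Row-reduce the augmented matrix:
R1 ← R1 / (10).
R2 ← R2 − 4·R1.
R3 ← R3 + 3·R1.
R2 ← R2 / (29/5).
R1 ← R1 + 7/10·R2.
R3 ← R3 − 29/10·R2.
R3 reduces to 0 = 0, so the extra equation is consistent.
Reading off the reduced rows gives m = 4, n = 3.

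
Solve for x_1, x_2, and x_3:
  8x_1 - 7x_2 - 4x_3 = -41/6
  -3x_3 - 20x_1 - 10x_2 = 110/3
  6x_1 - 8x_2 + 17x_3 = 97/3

x_1 = -4/3, x_2 = -3/2, x_3 = 5/3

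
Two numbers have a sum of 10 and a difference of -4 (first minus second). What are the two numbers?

first number: 3, second number: 7

Let x = first number, y = second number.
  x + y = 10
  x - y = -4
From equation 1: x = 10 − y.
Substitute into equation 2 and solve: y = 7.
Then x = 3.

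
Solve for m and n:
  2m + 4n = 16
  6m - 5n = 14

m = 4, n = 2

Row-reduce the augmented matrix:
R1 ← R1 / (2).
R2 ← R2 − 6·R1.
R2 ← R2 / (-17).
R1 ← R1 − 2·R2.
Reading off the reduced rows gives m = 4, n = 2.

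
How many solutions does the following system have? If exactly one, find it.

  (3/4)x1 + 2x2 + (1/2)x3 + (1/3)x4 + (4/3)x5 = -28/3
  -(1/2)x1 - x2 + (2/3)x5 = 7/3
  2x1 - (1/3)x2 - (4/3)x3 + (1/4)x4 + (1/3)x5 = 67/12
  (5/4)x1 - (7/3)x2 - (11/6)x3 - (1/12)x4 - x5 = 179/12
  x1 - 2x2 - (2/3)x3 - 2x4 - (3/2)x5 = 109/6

infinitely many solutions

Row-reduce:
R1 ← R1 / (3/4).
R2 ← R2 + 1/2·R1.
R3 ← R3 − 2·R1.
R4 ← R4 − 5/4·R1.
R5 ← R5 − 1·R1.
R2 ← R2 / (1/3).
R1 ← R1 − 8/3·R2.
R3 ← R3 + 17/3·R2.
R4 ← R4 + 17/3·R2.
R5 ← R5 + 14/3·R2.
R3 ← R3 / (3).
R1 ← R1 + 2·R3.
R2 ← R2 − 1·R3.
R4 ← R4 − 3·R3.
R5 ← R5 − 10/3·R3.
Swap R4 and R5.
R4 ← R4 / (-457/162).
R1 ← R1 − 41/54·R4.
R2 ← R2 + 41/108·R4.
R3 ← R3 − 113/108·R4.
Rank is 4 with 5 unknowns, leaving x5 free.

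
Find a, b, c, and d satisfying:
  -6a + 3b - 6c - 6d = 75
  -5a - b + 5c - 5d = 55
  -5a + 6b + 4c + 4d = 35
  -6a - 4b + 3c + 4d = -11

a = -5, b = 5, c = 1, d = -6

Row-reduce the augmented matrix:
R1 ← R1 / (-6).
R2 ← R2 + 5·R1.
R3 ← R3 + 5·R1.
R4 ← R4 + 6·R1.
R2 ← R2 / (-7/2).
R1 ← R1 + 1/2·R2.
R3 ← R3 − 7/2·R2.
R4 ← R4 + 7·R2.
R3 ← R3 / (19).
R1 ← R1 + 3/7·R3.
R2 ← R2 + 20/7·R3.
R4 ← R4 + 11·R3.
R4 ← R4 / (289/19).
R1 ← R1 − 160/133·R4.
R2 ← R2 − 180/133·R4.
R3 ← R3 − 9/19·R4.
Reading off the reduced rows gives a = -5, b = 5, c = 1, d = -6.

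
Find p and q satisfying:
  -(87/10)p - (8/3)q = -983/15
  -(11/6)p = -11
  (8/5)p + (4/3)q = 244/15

Row-reduce the augmented matrix:
R1 ← R1 / (-87/10).
R2 ← R2 + 11/6·R1.
R3 ← R3 − 8/5·R1.
R2 ← R2 / (440/783).
R1 ← R1 − 80/261·R2.
R3 ← R3 − 220/261·R2.
R3 reduces to 0 = 0, so the extra equation is consistent.
Reading off the reduced rows gives p = 6, q = 5.

p = 6, q = 5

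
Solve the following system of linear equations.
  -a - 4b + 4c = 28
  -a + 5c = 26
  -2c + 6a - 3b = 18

Row-reduce the augmented matrix:
R1 ← R1 / (-1).
R2 ← R2 + 1·R1.
R3 ← R3 − 6·R1.
R2 ← R2 / (4).
R1 ← R1 − 4·R2.
R3 ← R3 + 27·R2.
R3 ← R3 / (115/4).
R1 ← R1 + 5·R3.
R2 ← R2 − 1/4·R3.
Reading off the reduced rows gives a = 4, b = -2, c = 6.

a = 4, b = -2, c = 6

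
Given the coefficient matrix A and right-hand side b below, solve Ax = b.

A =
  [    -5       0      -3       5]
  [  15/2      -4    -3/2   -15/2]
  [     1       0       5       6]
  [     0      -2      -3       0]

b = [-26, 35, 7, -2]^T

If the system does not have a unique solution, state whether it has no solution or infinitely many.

infinitely many solutions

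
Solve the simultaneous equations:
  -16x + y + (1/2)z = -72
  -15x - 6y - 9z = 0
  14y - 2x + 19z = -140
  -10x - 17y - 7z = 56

Row-reduce:
R1 ← R1 / (-16).
R2 ← R2 + 15·R1.
R3 ← R3 + 2·R1.
R4 ← R4 + 10·R1.
R2 ← R2 / (-111/16).
R1 ← R1 + 1/16·R2.
R3 ← R3 − 111/8·R2.
R4 ← R4 + 141/8·R2.
Swap R3 and R4.
R3 ← R3 / (1239/74).
R1 ← R1 − 2/37·R3.
R2 ← R2 − 101/74·R3.
Row 4 reduces to 0 = 4, a contradiction. The system is inconsistent.

no solution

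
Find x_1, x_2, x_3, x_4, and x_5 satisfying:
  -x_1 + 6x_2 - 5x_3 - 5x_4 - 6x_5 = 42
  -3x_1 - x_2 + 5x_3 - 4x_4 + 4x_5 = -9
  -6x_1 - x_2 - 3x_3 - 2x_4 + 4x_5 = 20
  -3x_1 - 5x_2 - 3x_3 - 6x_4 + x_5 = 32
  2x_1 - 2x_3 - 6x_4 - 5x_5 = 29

Row-reduce the augmented matrix:
R1 ← R1 / (-1).
R2 ← R2 + 3·R1.
R3 ← R3 + 6·R1.
R4 ← R4 + 3·R1.
R5 ← R5 − 2·R1.
R2 ← R2 / (-19).
R1 ← R1 + 6·R2.
R3 ← R3 + 37·R2.
R4 ← R4 + 23·R2.
R5 ← R5 − 12·R2.
R3 ← R3 / (-227/19).
R1 ← R1 + 25/19·R3.
R2 ← R2 + 20/19·R3.
R4 ← R4 + 232/19·R3.
R5 ← R5 − 12/19·R3.
R4 ← R4 / (-2506/227).
R1 ← R1 − 182/227·R4.
R2 ← R2 + 263/227·R4.
R3 ← R3 + 125/227·R4.
R5 ← R5 + 1976/227·R4.
R5 ← R5 / (591/1253).
R1 ← R1 + 175/179·R5.
R2 ← R2 + 1031/2506·R5.
R3 ← R3 − 1187/2506·R5.
R4 ← R4 − 1073/2506·R5.
Reading off the reduced rows gives x_1 = -1, x_2 = 0, x_3 = -4, x_4 = -3, x_5 = -1.

x_1 = -1, x_2 = 0, x_3 = -4, x_4 = -3, x_5 = -1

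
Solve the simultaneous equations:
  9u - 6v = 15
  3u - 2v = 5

infinitely many solutions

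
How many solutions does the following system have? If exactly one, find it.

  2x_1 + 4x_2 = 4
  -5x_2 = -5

Row-reduce the augmented matrix:
R1 ← R1 / (2).
R2 ← R2 / (-5).
R1 ← R1 − 2·R2.
Reading off the reduced rows gives x_1 = 0, x_2 = 1.

x_1 = 0, x_2 = 1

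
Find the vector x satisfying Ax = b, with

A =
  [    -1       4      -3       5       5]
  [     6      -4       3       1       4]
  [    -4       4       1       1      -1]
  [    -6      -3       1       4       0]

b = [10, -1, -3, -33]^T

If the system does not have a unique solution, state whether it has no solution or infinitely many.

infinitely many solutions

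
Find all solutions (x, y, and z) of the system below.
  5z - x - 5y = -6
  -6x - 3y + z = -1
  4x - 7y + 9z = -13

no solution

Row-reduce:
R1 ← R1 / (-1).
R2 ← R2 + 6·R1.
R3 ← R3 − 4·R1.
R2 ← R2 / (27).
R1 ← R1 − 5·R2.
R3 ← R3 + 27·R2.
Row 3 reduces to 0 = -2, a contradiction. The system is inconsistent.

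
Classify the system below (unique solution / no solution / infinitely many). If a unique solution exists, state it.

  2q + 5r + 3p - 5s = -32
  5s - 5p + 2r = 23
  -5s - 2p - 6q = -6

infinitely many solutions

Row-reduce:
R1 ← R1 / (3).
R2 ← R2 + 5·R1.
R3 ← R3 + 2·R1.
R2 ← R2 / (10/3).
R1 ← R1 − 2/3·R2.
R3 ← R3 + 14/3·R2.
R3 ← R3 / (89/5).
R1 ← R1 + 2/5·R3.
R2 ← R2 − 31/10·R3.
Rank is 3 with 4 unknowns, leaving s free.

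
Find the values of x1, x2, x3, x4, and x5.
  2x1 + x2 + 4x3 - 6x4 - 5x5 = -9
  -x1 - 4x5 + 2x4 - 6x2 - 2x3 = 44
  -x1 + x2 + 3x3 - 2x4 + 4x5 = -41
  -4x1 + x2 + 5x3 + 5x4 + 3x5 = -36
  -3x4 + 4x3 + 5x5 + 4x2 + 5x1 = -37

x1 = 4, x2 = -3, x3 = -4, x4 = 3, x5 = -4

Row-reduce the augmented matrix:
R1 ← R1 / (2).
R2 ← R2 + 1·R1.
R3 ← R3 + 1·R1.
R4 ← R4 + 4·R1.
R5 ← R5 − 5·R1.
R2 ← R2 / (-11/2).
R1 ← R1 − 1/2·R2.
R3 ← R3 − 3/2·R2.
R4 ← R4 − 3·R2.
R5 ← R5 − 3/2·R2.
R3 ← R3 / (5).
R1 ← R1 − 2·R3.
R4 ← R4 − 13·R3.
R5 ← R5 + 6·R3.
R4 ← R4 / (339/55).
R1 ← R1 + 54/55·R4.
R2 ← R2 − 2/11·R4.
R3 ← R3 + 58/55·R4.
R5 ← R5 − 27/5·R4.
R5 ← R5 / (2714/113).
R1 ← R1 + 514/113·R5.
R2 ← R2 − 499/339·R5.
R3 ← R3 + 589/339·R5.
R4 ← R4 + 541/339·R5.
Reading off the reduced rows gives x1 = 4, x2 = -3, x3 = -4, x4 = 3, x5 = -4.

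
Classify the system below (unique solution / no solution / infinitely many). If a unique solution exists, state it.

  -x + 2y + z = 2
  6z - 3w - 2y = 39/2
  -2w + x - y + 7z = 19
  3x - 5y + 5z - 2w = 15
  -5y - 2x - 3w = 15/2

x = 0, y = 0, z = 2, w = -5/2

Row-reduce the augmented matrix:
R1 ← R1 / (-1).
R3 ← R3 − 1·R1.
R4 ← R4 − 3·R1.
R5 ← R5 + 2·R1.
R2 ← R2 / (-2).
R1 ← R1 + 2·R2.
R3 ← R3 − 1·R2.
R4 ← R4 − 1·R2.
R5 ← R5 + 9·R2.
R3 ← R3 / (11).
R1 ← R1 + 7·R3.
R2 ← R2 + 3·R3.
R4 ← R4 − 11·R3.
R5 ← R5 + 29·R3.
Swap R4 and R5.
R4 ← R4 / (14/11).
R1 ← R1 − 17/22·R4.
R2 ← R2 − 6/11·R4.
R3 ← R3 + 7/22·R4.
R5 reduces to 0 = 0, so the extra equation is consistent.
Reading off the reduced rows gives x = 0, y = 0, z = 2, w = -5/2.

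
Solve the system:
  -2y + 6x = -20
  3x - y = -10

infinitely many solutions

Row-reduce:
R1 ← R1 / (6).
R2 ← R2 − 3·R1.
Rank is 1 with 2 unknowns, leaving y free.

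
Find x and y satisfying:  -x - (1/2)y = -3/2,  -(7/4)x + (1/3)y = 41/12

x = -1, y = 5

Row-reduce the augmented matrix:
R1 ← R1 / (-1).
R2 ← R2 + 7/4·R1.
R2 ← R2 / (29/24).
R1 ← R1 − 1/2·R2.
Reading off the reduced rows gives x = -1, y = 5.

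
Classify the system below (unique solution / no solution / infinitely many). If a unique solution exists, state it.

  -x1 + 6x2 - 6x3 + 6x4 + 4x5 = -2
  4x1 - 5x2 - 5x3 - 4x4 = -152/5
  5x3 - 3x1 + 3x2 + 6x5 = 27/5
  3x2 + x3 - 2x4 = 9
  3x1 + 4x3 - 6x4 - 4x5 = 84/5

Row-reduce the augmented matrix:
R1 ← R1 / (-1).
R2 ← R2 − 4·R1.
R3 ← R3 + 3·R1.
R5 ← R5 − 3·R1.
R2 ← R2 / (19).
R1 ← R1 + 6·R2.
R3 ← R3 + 15·R2.
R4 ← R4 − 3·R2.
R5 ← R5 − 18·R2.
R3 ← R3 / (2/19).
R1 ← R1 + 60/19·R3.
R2 ← R2 + 29/19·R3.
R4 ← R4 − 106/19·R3.
R5 ← R5 − 256/19·R3.
R4 ← R4 / (112).
R1 ← R1 + 66·R4.
R2 ← R2 + 31·R4.
R3 ← R3 + 21·R4.
R5 ← R5 − 276·R4.
R5 ← R5 / (229/14).
R1 ← R1 + 241/28·R5.
R2 ← R2 + 55/56·R5.
R3 ← R3 + 27/8·R5.
R4 ← R4 + 177/56·R5.
Reading off the reduced rows gives x1 = 7/5, x2 = 3, x3 = 3, x4 = 3/2, x5 = -12/5.

x1 = 7/5, x2 = 3, x3 = 3, x4 = 3/2, x5 = -12/5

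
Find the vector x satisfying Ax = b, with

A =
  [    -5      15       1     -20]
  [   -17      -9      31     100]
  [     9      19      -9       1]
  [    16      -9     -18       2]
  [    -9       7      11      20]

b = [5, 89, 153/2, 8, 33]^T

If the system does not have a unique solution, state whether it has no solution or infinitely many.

x_1 = 2, x_2 = 3, x_3 = 0, x_4 = 3/2

Row-reduce the augmented matrix:
R1 ← R1 / (-5).
R2 ← R2 + 17·R1.
R3 ← R3 − 9·R1.
R4 ← R4 − 16·R1.
R5 ← R5 + 9·R1.
R2 ← R2 / (-60).
R1 ← R1 + 3·R2.
R3 ← R3 − 46·R2.
R4 ← R4 − 39·R2.
R5 ← R5 + 20·R2.
R3 ← R3 / (349/25).
R1 ← R1 + 79/50·R3.
R2 ← R2 + 23/50·R3.
R4 ← R4 − 157/50·R3.
R4 ← R4 / (18219/698).
R1 ← R1 − 4339/698·R4.
R2 ← R2 − 203/698·R4.
R3 ← R3 − 2345/349·R4.
R5 reduces to 0 = 0, so the extra equation is consistent.
Reading off the reduced rows gives x_1 = 2, x_2 = 3, x_3 = 0, x_4 = 3/2.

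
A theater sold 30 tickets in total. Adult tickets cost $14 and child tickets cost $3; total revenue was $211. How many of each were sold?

adult tickets: 11, child tickets: 19

Let a = adult tickets, c = child tickets.
  c + a = 30
  14a + 3c = 211
From equation 1: a = 30 − c.
Substitute into equation 2 and solve: c = 19.
Then a = 11.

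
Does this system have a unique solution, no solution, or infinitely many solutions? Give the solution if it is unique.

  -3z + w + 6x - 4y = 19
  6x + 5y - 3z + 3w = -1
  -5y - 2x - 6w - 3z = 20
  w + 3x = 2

Row-reduce the augmented matrix:
R1 ← R1 / (6).
R2 ← R2 − 6·R1.
R3 ← R3 + 2·R1.
R4 ← R4 − 3·R1.
R2 ← R2 / (9).
R1 ← R1 + 2/3·R2.
R3 ← R3 + 19/3·R2.
R4 ← R4 − 2·R2.
R3 ← R3 / (-4).
R1 ← R1 + 1/2·R3.
R4 ← R4 − 3/2·R3.
R4 ← R4 / (-37/24).
R1 ← R1 − 61/72·R4.
R2 ← R2 − 2/9·R4.
R3 ← R3 − 115/108·R4.
Reading off the reduced rows gives x = 1, y = -2, z = -2, w = -1.

x = 1, y = -2, z = -2, w = -1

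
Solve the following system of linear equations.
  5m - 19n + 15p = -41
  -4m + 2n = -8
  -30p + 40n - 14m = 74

infinitely many solutions

Row-reduce:
R1 ← R1 / (5).
R2 ← R2 + 4·R1.
R3 ← R3 + 14·R1.
R2 ← R2 / (-66/5).
R1 ← R1 + 19/5·R2.
R3 ← R3 + 66/5·R2.
Rank is 2 with 3 unknowns, leaving p free.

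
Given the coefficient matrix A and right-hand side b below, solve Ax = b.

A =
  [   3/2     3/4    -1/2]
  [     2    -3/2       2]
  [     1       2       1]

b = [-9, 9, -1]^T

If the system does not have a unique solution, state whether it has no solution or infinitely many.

x_1 = -3, x_2 = -2, x_3 = 6

Row-reduce the augmented matrix:
R1 ← R1 / (3/2).
R2 ← R2 − 2·R1.
R3 ← R3 − 1·R1.
R2 ← R2 / (-5/2).
R1 ← R1 − 1/2·R2.
R3 ← R3 − 3/2·R2.
R3 ← R3 / (44/15).
R1 ← R1 − 1/5·R3.
R2 ← R2 + 16/15·R3.
Reading off the reduced rows gives x_1 = -3, x_2 = -2, x_3 = 6.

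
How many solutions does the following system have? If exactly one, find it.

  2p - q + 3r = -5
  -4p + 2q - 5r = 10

infinitely many solutions

Row-reduce:
R1 ← R1 / (2).
R2 ← R2 + 4·R1.
R1 ← R1 − 3/2·R2.
Rank is 2 with 3 unknowns, leaving q free.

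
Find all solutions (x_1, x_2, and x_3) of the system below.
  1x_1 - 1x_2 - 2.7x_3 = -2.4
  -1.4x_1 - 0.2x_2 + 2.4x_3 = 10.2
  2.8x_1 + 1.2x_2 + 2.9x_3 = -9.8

x_1 = -3, x_2 = -6, x_3 = 2

Row-reduce the augmented matrix:
R2 ← R2 + 7/5·R1.
R3 ← R3 − 14/5·R1.
R2 ← R2 / (-8/5).
R1 ← R1 + 1·R2.
R3 ← R3 − 4·R2.
R3 ← R3 / (701/100).
R1 ← R1 + 147/80·R3.
R2 ← R2 − 69/80·R3.
Reading off the reduced rows gives x_1 = -3, x_2 = -6, x_3 = 2.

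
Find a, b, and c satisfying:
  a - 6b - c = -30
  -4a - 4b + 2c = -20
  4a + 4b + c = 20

Row-reduce the augmented matrix:
R2 ← R2 + 4·R1.
R3 ← R3 − 4·R1.
R2 ← R2 / (-28).
R1 ← R1 + 6·R2.
R3 ← R3 − 28·R2.
R3 ← R3 / (3).
R1 ← R1 + 4/7·R3.
R2 ← R2 − 1/14·R3.
Reading off the reduced rows gives a = 0, b = 5, c = 0.

a = 0, b = 5, c = 0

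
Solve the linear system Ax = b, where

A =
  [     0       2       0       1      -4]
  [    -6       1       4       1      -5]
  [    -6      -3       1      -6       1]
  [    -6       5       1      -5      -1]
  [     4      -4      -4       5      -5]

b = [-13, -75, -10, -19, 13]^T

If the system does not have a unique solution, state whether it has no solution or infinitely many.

Row-reduce the augmented matrix:
Swap R1 and R2.
R1 ← R1 / (-6).
R3 ← R3 + 6·R1.
R4 ← R4 + 6·R1.
R5 ← R5 − 4·R1.
R2 ← R2 / (2).
R1 ← R1 + 1/6·R2.
R3 ← R3 + 4·R2.
R4 ← R4 − 4·R2.
R5 ← R5 + 10/3·R2.
R3 ← R3 / (-3).
R1 ← R1 + 2/3·R3.
R4 ← R4 + 3·R3.
R5 ← R5 + 4/3·R3.
R4 ← R4 / (-3).
R1 ← R1 − 37/36·R4.
R2 ← R2 − 1/2·R4.
R3 ← R3 − 5/3·R4.
R5 ← R5 − 86/9·R4.
R5 ← R5 / (823/27).
R1 ← R1 − 155/27·R5.
R2 ← R2 − 1/3·R5.
R3 ← R3 − 76/9·R5.
R4 ← R4 + 14/3·R5.
Reading off the reduced rows gives x_1 = 6, x_2 = 0, x_3 = -6, x_4 = -5, x_5 = 2.

x_1 = 6, x_2 = 0, x_3 = -6, x_4 = -5, x_5 = 2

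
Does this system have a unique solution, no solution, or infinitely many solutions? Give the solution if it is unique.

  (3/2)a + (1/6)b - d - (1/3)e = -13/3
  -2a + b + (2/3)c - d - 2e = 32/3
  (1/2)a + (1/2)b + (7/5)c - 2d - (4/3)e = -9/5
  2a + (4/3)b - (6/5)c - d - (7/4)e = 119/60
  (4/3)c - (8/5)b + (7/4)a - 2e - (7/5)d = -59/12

a = -3, b = 1, c = -2, d = 1, e = -3

Row-reduce the augmented matrix:
R1 ← R1 / (3/2).
R2 ← R2 + 2·R1.
R3 ← R3 − 1/2·R1.
R4 ← R4 − 2·R1.
R5 ← R5 − 7/4·R1.
R2 ← R2 / (11/9).
R1 ← R1 − 1/9·R2.
R3 ← R3 − 4/9·R2.
R4 ← R4 − 10/9·R2.
R5 ← R5 + 323/180·R2.
R3 ← R3 / (191/165).
R1 ← R1 + 2/33·R3.
R2 ← R2 − 6/11·R3.
R4 ← R4 + 298/165·R3.
R5 ← R5 − 763/330·R3.
R4 ← R4 / (225/191).
R1 ← R1 + 95/191·R4.
R2 ← R2 + 291/191·R4.
R3 ← R3 + 135/191·R4.
R5 ← R5 + 1547/764·R4.
R5 ← R5 / (-1541/400).
R1 ← R1 − 3/20·R5.
R2 ← R2 + 133/100·R5.
R3 ← R3 + 1/20·R5.
R4 ← R4 − 101/300·R5.
Reading off the reduced rows gives a = -3, b = 1, c = -2, d = 1, e = -3.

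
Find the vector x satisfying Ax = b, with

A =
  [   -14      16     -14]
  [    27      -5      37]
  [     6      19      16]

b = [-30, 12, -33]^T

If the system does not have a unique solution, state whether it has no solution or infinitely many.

infinitely many solutions

Row-reduce:
R1 ← R1 / (-14).
R2 ← R2 − 27·R1.
R3 ← R3 − 6·R1.
R2 ← R2 / (181/7).
R1 ← R1 + 8/7·R2.
R3 ← R3 − 181/7·R2.
Rank is 2 with 3 unknowns, leaving x_3 free.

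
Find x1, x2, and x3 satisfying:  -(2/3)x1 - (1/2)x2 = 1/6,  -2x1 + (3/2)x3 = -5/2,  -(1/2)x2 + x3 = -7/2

Row-reduce the augmented matrix:
R1 ← R1 / (-2/3).
R2 ← R2 + 2·R1.
R2 ← R2 / (3/2).
R1 ← R1 − 3/4·R2.
R3 ← R3 + 1/2·R2.
R3 ← R3 / (3/2).
R1 ← R1 + 3/4·R3.
R2 ← R2 − 1·R3.
Reading off the reduced rows gives x1 = -1, x2 = 1, x3 = -3.

x1 = -1, x2 = 1, x3 = -3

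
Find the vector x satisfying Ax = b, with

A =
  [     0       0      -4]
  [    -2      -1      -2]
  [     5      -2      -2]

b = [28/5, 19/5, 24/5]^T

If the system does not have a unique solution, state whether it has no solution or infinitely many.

Row-reduce the augmented matrix:
Swap R1 and R2.
R1 ← R1 / (-2).
R3 ← R3 − 5·R1.
Swap R2 and R3.
R2 ← R2 / (-9/2).
R1 ← R1 − 1/2·R2.
R3 ← R3 / (-4).
R1 ← R1 − 2/9·R3.
R2 ← R2 − 14/9·R3.
Reading off the reduced rows gives x_1 = 0, x_2 = -1, x_3 = -7/5.

x_1 = 0, x_2 = -1, x_3 = -7/5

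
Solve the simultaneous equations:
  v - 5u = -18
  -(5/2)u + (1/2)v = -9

infinitely many solutions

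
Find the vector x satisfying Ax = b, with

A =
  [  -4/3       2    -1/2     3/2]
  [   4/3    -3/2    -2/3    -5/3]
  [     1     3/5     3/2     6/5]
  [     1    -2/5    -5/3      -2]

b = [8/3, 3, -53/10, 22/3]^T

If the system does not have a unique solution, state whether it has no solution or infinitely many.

Row-reduce the augmented matrix:
R1 ← R1 / (-4/3).
R2 ← R2 − 4/3·R1.
R3 ← R3 − 1·R1.
R4 ← R4 − 1·R1.
R2 ← R2 / (1/2).
R1 ← R1 + 3/2·R2.
R3 ← R3 − 21/10·R2.
R4 ← R4 − 11/10·R2.
R3 ← R3 / (241/40).
R1 ← R1 + 25/8·R3.
R2 ← R2 + 7/3·R3.
R4 ← R4 − 21/40·R3.
R4 ← R4 / (-5581/7230).
R1 ← R1 + 27/482·R4.
R2 ← R2 − 202/241·R4.
R3 ← R3 − 121/241·R4.
Reading off the reduced rows gives x_1 = 1, x_2 = 0, x_3 = -5, x_4 = 1.

x_1 = 1, x_2 = 0, x_3 = -5, x_4 = 1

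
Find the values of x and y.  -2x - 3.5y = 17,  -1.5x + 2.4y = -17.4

x = 2, y = -6

Row-reduce the augmented matrix:
R1 ← R1 / (-2).
R2 ← R2 + 3/2·R1.
R2 ← R2 / (201/40).
R1 ← R1 − 7/4·R2.
Reading off the reduced rows gives x = 2, y = -6.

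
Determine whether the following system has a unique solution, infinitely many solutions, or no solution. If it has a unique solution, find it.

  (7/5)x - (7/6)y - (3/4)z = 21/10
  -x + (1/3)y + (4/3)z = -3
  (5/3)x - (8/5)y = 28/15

x = 4, y = 3, z = 0

Row-reduce the augmented matrix:
R1 ← R1 / (7/5).
R2 ← R2 + 1·R1.
R3 ← R3 − 5/3·R1.
R2 ← R2 / (-1/2).
R1 ← R1 + 5/6·R2.
R3 ← R3 + 19/90·R2.
R3 ← R3 / (1051/1890).
R1 ← R1 + 235/126·R3.
R2 ← R2 + 67/42·R3.
Reading off the reduced rows gives x = 4, y = 3, z = 0.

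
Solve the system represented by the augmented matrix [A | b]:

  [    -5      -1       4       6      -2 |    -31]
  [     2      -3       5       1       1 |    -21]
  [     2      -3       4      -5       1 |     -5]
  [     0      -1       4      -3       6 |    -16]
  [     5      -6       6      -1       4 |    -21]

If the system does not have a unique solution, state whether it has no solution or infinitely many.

x_1 = 1, x_2 = 0, x_3 = -4, x_4 = -2, x_5 = -1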